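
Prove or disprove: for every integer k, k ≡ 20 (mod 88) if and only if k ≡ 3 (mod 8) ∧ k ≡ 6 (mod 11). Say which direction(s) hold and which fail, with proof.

Neither implication holds.

(→) This fails: k = 20 gives 20 ≡ 20 (mod 88) but 20 ≡ 4 (mod 8), so the conjunction on the right does not hold.

(←) This fails: k = 83 satisfies both congruences on the right (83 ≡ 3 mod 8 and 83 ≡ 6 mod 11) yet 83 ≡ 83 (mod 88), not 20.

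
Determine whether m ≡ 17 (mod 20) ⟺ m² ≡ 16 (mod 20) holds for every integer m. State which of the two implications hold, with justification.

Neither implication holds.

(→) This fails: take m = 17. Then 17 ≡ 17 (mod 20), but 17² = 289 ≡ 9 (mod 20), not 16.

(←) This fails: take m = 4. Then 4² = 16 ≡ 16 (mod 20), yet 4 ≡ 4 (mod 20), not 17.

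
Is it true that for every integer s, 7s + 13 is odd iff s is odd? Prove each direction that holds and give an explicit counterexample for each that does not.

Neither implication holds.

Forward direction. This fails: s = 6 gives 7s + 13 = 55, which is odd, but 6 is even, not odd.

Converse. This also fails: s = 5 is odd, but 7s + 13 = 48 is even, not odd.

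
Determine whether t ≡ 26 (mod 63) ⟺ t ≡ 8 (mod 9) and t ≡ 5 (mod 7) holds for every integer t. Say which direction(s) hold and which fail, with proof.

[⇒] Suppose t ≡ 26 (mod 63); write t = 63j + 26. Since 9 ∣ 63, reducing mod 9 gives t ≡ 26 ≡ 8 (mod 9); since 7 ∣ 63, reducing mod 7 gives t ≡ 26 ≡ 5 (mod 7).

[⇐] Conversely, if t ≡ 8 (mod 9) and t ≡ 5 (mod 7), then by the Chinese remainder theorem t ≡ 26 (mod 63). This is exactly t ≡ 26 (mod 63).

Both directions hold; the statement is true.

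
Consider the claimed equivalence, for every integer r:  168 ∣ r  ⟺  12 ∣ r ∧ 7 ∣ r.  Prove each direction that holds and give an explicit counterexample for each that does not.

Only the forward implication holds.

(→) If 168 ∣ r, write r = 168q. Since 168 = 14·12, r = 12·(14q), so 12 ∣ r; and since 168 = 24·7, r = 7·(24q), so 7 ∣ r.

(←) This fails: take r = 84. Both 12 ∣ 84 and 7 ∣ 84, yet 84 is not a multiple of 168 (since 84 = 0·168 + 84), so 168 ∤ 84.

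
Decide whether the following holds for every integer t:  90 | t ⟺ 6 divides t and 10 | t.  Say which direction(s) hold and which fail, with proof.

Converse. This fails: take t = 30. Both 6 ∣ 30 and 10 ∣ 30, yet 30 is not a multiple of 90 (since 30 = 0·90 + 30), so 90 ∤ 30.

Forward direction. If 90 ∣ t, write t = 90q. Since 90 = 15·6, t = 6·(15q), so 6 ∣ t; and since 90 = 9·10, t = 10·(9q), so 10 ∣ t.

Not equivalent: only (⇒) holds.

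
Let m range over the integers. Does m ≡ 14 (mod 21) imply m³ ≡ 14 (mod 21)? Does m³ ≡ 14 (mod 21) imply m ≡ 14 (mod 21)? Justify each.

The biconditional holds.

(→) Suppose m ≡ 14 (mod 21). Write m = 21j + 14. Then (21j + 14)³ = 9261j³ + 18522j² + 12348j + 2744 = 21(441j³ + 882j² + 588j + 130) + 14, so m³ ≡ 14 (mod 21).

(←) Conversely, suppose m³ ≡ 14 (mod 21). The only residue r in {0, …, 20} with r³ ≡ 14 (mod 21) is r = 14, so m ≡ 14 (mod 21).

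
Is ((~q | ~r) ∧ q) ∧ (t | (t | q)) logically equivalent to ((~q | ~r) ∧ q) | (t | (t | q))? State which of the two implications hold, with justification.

(⟹) Assume the antecedent. If r is true, the antecedent cannot hold. If r is false, the antecedent forces (r = F, t = F, q = T) or (r = F, t = T, q = T), and the consequent holds there. Either way the consequent holds.

(⟸) This fails. Under r = F, t = T, q = F, the left side is false but the right side is true.

The forward direction holds; the converse fails.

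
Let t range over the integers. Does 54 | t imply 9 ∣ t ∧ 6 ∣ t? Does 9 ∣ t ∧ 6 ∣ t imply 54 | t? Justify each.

Not equivalent: only (⇒) holds.

(→) If 54 ∣ t, write t = 54q. Since 54 = 6·9, t = 9·(6q), so 9 ∣ t; and since 54 = 9·6, t = 6·(9q), so 6 ∣ t.

(←) This fails: take t = 18. Both 9 ∣ 18 and 6 ∣ 18, yet 18 is not a multiple of 54 (since 18 = 0·54 + 18), so 54 ∤ 18.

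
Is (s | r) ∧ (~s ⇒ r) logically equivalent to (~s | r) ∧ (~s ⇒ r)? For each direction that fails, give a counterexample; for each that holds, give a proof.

(→) This fails. Under r = F, s = T, the left side is true but the right side is false.

(←) Assume the antecedent. If r is true, (s | r) ∧ (~s ⇒ r) reduces to true regardless of the other variables. If r is false, the antecedent cannot hold. Either way (s | r) ∧ (~s ⇒ r) holds.

Only the converse holds.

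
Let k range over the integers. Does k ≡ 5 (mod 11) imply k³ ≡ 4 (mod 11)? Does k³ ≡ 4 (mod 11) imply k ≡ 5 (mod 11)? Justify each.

Both directions hold.

(←) For the converse, argue contrapositively. If k ≢ 5 (mod 11), then k is congruent to one of 0, 1, 2, 3, 4, 6, 7, 8, 9, 10 modulo 11, and these give k³ ≡ 0, 1, 8, 5, 9, 7, 2, 6, 3, 10 respectively — never 4.

(→) Suppose k ≡ 5 (mod 11). Write k = 11j + 5. Then (11j + 5)³ = 1331j³ + 1815j² + 825j + 125 = 11(121j³ + 165j² + 75j + 11) + 4, so k³ ≡ 4 (mod 11).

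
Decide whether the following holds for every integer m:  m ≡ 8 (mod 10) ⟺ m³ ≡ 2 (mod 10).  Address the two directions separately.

(⇒) Suppose m ≡ 8 (mod 10). Write m = 10j + 8. Then (10j + 8)³ = 1000j³ + 2400j² + 1920j + 512 = 10(100j³ + 240j² + 192j + 51) + 2, so m³ ≡ 2 (mod 10).

(⇐) For the converse, argue contrapositively. If m ≢ 8 (mod 10), then m is congruent to one of 0, 1, 2, 3, 4, 5, 6, 7, 9 modulo 10, and these give m³ ≡ 0, 1, 8, 7, 4, 5, 6, 3, 9 respectively — never 2.

The biconditional holds.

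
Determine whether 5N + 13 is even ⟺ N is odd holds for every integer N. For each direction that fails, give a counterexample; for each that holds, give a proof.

Converse. Suppose N is odd; write N = 2j + 1. Then 5N + 13 = 5·(2j + 1) + 13 = 2·5j + 18, which is even.

Forward direction. Suppose 5N + 13 is even. Since 5 is odd, 5N and N have the same parity, so 5N + 13 ≡ N + 13 (mod 2). As 13 is odd, 5N + 13 is even exactly when N is odd. Thus N is odd.

Both implications hold.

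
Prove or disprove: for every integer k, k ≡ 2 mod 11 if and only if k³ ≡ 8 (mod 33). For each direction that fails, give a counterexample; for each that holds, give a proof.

(⇒) This fails: take k = 13. Then 13 ≡ 2 (mod 11), but 13³ = 2197 ≡ 19 (mod 33), not 8.

(⇐) Conversely, the residues r modulo 33 with r³ ≡ 8 (mod 33) are exactly {2}, and each is ≡ 2 (mod 11).

Only the converse holds.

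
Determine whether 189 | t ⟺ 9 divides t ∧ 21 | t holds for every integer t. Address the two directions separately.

(⇐) This fails: take t = 63. Both 9 ∣ 63 and 21 ∣ 63, yet 63 is not a multiple of 189 (since 63 = 0·189 + 63), so 189 ∤ 63.

(⇒) If 189 ∣ t, write t = 189q. Since 189 = 21·9, t = 9·(21q), so 9 ∣ t; and since 189 = 9·21, t = 21·(9q), so 21 ∣ t.

(⇒) holds; (⇐) fails.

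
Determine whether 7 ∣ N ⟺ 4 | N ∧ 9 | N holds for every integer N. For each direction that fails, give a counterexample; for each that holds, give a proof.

Neither implication holds.

(⇒) This fails: take N = 7. Certainly 7 ∣ 7, but 4 ∤ 7.

(⇐) This fails: take N = 36. Both 4 ∣ 36 and 9 ∣ 36, yet 36 is not a multiple of 7 (since 36 = 5·7 + 1), so 7 ∤ 36.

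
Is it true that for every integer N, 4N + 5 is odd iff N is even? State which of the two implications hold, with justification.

Not equivalent: only (⇐) holds.

(⟹) This fails: take N = 7. Then 4N + 5 = 33, which is odd, yet N = 7 is odd, not even.

(⟸) Suppose N is even. Since 4 is even, 4N is even for every N, so 4N + 5 has the same parity as 5, which is odd. Hence 4N + 5 is odd.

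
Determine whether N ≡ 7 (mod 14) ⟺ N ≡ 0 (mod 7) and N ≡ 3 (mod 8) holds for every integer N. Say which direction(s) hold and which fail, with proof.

(→) This fails: N = 49 gives 49 ≡ 7 (mod 14) but 49 ≡ 1 (mod 8), so the conjunction on the right does not hold.

(←) Conversely, if N ≡ 0 (mod 7) and N ≡ 3 (mod 8), then by the Chinese remainder theorem N ≡ 35 (mod 56). Since 35 ≡ 7 (mod 14) and 14 ∣ 56, we get N ≡ 7 (mod 14).

The forward direction fails; the converse holds.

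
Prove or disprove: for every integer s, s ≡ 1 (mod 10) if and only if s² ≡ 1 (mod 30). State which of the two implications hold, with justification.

(⇒) This fails: take s = 21. Then 21 ≡ 1 (mod 10), but 21² = 441 ≡ 21 (mod 30), not 1.

(⇐) This fails: take s = 19. Then 19² = 361 ≡ 1 (mod 30), yet 19 ≡ 9 (mod 10), not 1.

Both directions fail.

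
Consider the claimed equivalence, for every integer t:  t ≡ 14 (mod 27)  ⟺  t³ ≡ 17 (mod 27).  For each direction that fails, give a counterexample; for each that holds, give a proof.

(⟹) Suppose t ≡ 14 (mod 27). Write t = 27j + 14. Then (27j + 14)³ = 19683j³ + 30618j² + 15876j + 2744 = 27(729j³ + 1134j² + 588j + 101) + 17, so t³ ≡ 17 (mod 27).

(⟸) This fails: take t = 5. Then 5³ = 125 ≡ 17 (mod 27), yet 5 ≡ 5 (mod 27), not 14.

The forward direction holds; the converse fails.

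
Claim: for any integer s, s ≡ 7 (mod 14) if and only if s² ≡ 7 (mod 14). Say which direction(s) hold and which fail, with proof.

Equivalent; both directions hold.

Converse. Suppose s² ≡ 7 (mod 14). The only residue r in {0, …, 13} with r² ≡ 7 (mod 14) is r = 7, so s ≡ 7 (mod 14).

Forward direction. Suppose s ≡ 7 (mod 14). Write s = 14j + 7. Then (14j + 7)² = 196j² + 196j + 49 = 14(14j² + 14j + 3) + 7, so s² ≡ 7 (mod 14).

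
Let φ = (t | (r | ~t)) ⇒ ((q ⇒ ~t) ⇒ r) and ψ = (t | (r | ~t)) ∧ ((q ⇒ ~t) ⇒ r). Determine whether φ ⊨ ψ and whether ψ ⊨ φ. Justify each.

Equivalent; both directions hold.

(⇐) Assume the antecedent. If r is true, the consequent reduces to true regardless of the other variables. If r is false, the antecedent forces (q = T, t = T, r = F), and the consequent holds there. Either way the consequent holds.

(⇒) Assume the antecedent. If r is true, the consequent reduces to true regardless of the other variables. If r is false, the antecedent forces (q = T, t = T, r = F), and the consequent holds there. Either way the consequent holds.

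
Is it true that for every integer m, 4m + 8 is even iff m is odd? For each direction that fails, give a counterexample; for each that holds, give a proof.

Only the reverse direction holds.

[⇒] This fails: take m = 2. Then 4m + 8 = 16, which is even, yet m = 2 is even, not odd.

[⇐] Suppose m is odd. Since 4 is even, 4m is even for every m, so 4m + 8 has the same parity as 8, which is even. Hence 4m + 8 is even.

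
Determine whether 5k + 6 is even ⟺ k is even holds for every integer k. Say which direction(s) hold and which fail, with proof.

Both implications hold.

(⇒) Suppose 5k + 6 is even. Since 5 is odd, 5k and k have the same parity, so 5k + 6 ≡ k + 6 (mod 2). As 6 is even, 5k + 6 is even exactly when k is even. Thus k is even.

(⇐) Conversely, suppose k is even; write k = 2j. Then 5k + 6 = 5·(2j) + 6 = 2·5j + 6, which is even.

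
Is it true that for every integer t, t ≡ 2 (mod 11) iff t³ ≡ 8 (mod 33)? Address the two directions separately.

Not equivalent: only (⇐) holds.

(←) The residues r modulo 33 with r³ ≡ 8 (mod 33) are exactly {2}, and each is ≡ 2 (mod 11).

(→) This fails: take t = 13. Then 13 ≡ 2 (mod 11), but 13³ = 2197 ≡ 19 (mod 33), not 8.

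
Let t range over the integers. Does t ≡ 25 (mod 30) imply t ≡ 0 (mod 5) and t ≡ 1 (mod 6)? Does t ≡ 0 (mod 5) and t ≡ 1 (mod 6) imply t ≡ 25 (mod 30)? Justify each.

Both implications hold.

(⟹) Suppose t ≡ 25 (mod 30); write t = 30j + 25. Since 5 ∣ 30, reducing mod 5 gives t ≡ 25 ≡ 0 (mod 5); since 6 ∣ 30, reducing mod 6 gives t ≡ 25 ≡ 1 (mod 6).

(⟸) Conversely, if t ≡ 0 (mod 5) and t ≡ 1 (mod 6), then by the Chinese remainder theorem t ≡ 25 (mod 30). This is exactly t ≡ 25 (mod 30).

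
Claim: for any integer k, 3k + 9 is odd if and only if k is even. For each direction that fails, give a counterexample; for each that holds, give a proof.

Both implications hold.

(⟹) Suppose 3k + 9 is odd. Since 3 is odd, 3k and k have the same parity, so 3k + 9 ≡ k + 9 (mod 2). As 9 is odd, 3k + 9 is odd exactly when k is even. Thus k is even.

(⟸) Conversely, suppose k is even; write k = 2j. Then 3k + 9 = 3·(2j) + 9 = 2·3j + 9, which is odd.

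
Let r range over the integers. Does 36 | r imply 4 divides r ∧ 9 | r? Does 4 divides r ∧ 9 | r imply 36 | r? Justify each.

Equivalent; both directions hold.

(←) Suppose 4 ∣ r and 9 ∣ r. Any common multiple of 4 and 9 is a multiple of their lcm; here gcd(4, 9) = 1, so lcm(4, 9) = 4·9 = 36, so 36 ∣ r.

(→) If 36 ∣ r, write r = 36q. Since 36 = 9·4, r = 4·(9q), so 4 ∣ r; and since 36 = 4·9, r = 9·(4q), so 9 ∣ r.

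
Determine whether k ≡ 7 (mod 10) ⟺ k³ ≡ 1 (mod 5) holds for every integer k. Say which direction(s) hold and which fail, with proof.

Forward direction. This fails: take k = 7. Then 7 ≡ 7 (mod 10), but 7³ = 343 ≡ 3 (mod 5), not 1.

Converse. This fails: take k = 1. Then 1³ = 1 ≡ 1 (mod 5), yet 1 ≡ 1 (mod 10), not 7.

Neither implication holds.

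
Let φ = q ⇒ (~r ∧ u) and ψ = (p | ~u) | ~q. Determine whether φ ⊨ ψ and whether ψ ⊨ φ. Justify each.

(→) This fails. Under q = T, u = T, r = F, p = F, the left side is true but the right side is false.

(←) This fails. Under q = T, u = F, r = F, p = F, the left side is false but the right side is true.

Neither direction holds.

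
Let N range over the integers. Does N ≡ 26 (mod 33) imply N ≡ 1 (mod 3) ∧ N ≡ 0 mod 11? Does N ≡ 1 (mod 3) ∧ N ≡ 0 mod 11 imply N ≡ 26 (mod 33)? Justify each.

Neither implication holds.

[⇒] This fails: N = 26 gives 26 ≡ 26 (mod 33) but 26 ≡ 2 (mod 3), so the conjunction on the right does not hold.

[⇐] This fails: N = 22 satisfies both congruences on the right (22 ≡ 1 mod 3 and 22 ≡ 0 mod 11) yet 22 ≡ 22 (mod 33), not 26.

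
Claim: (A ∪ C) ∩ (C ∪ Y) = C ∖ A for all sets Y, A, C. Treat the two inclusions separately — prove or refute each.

The sets are not equal: only the reverse inclusion holds.

Reverse inclusion. Let x ∈ C ∖ A. Then either x ∈ C and x ∉ Y, A; or x ∈ Y ∩ C and x ∉ A. In each case x ∈ (A ∪ C) ∩ (C ∪ Y), so C ∖ A ⊆ (A ∪ C) ∩ (C ∪ Y).

Forward inclusion. This inclusion fails. Take Y = {1}, A = {1}, C = ∅; then 1 ∈ (A ∪ C) ∩ (C ∪ Y) but 1 ∉ C ∖ A.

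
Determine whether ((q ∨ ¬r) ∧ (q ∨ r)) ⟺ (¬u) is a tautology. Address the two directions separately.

Neither direction holds.

(⟹) This fails. Under u = T, q = T, r = F, the left side is true but the right side is false.

(⟸) This fails. Under u = F, q = F, r = F, the left side is false but the right side is true.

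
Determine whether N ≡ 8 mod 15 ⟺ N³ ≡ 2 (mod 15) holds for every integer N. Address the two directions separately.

Both directions hold.

(→) Suppose N ≡ 8 mod 15. Write N = 15j + 8. Then (15j + 8)³ = 3375j³ + 5400j² + 2880j + 512 = 15(225j³ + 360j² + 192j + 34) + 2, so N³ ≡ 2 (mod 15).

(←) Conversely, suppose N³ ≡ 2 (mod 15). The only residue r in {0, …, 14} with r³ ≡ 2 (mod 15) is r = 8, so N ≡ 8 (mod 15).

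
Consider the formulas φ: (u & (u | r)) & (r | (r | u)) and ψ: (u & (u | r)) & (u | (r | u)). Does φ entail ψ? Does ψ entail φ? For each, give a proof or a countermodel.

Converse. Assume the antecedent. If u is true, (u & (u | r)) & (r | (r | u)) reduces to true regardless of the other variables. If u is false, the antecedent cannot hold. Either way (u & (u | r)) & (r | (r | u)) holds.

Forward direction. Assume the antecedent. If u is true, (u & (u | r)) & (u | (r | u)) reduces to true regardless of the other variables. If u is false, the antecedent cannot hold. Either way (u & (u | r)) & (u | (r | u)) holds.

Both implications hold.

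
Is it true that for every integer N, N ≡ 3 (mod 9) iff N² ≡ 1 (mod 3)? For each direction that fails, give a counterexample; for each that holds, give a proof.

(→) This fails: take N = 3. Then 3 ≡ 3 (mod 9), but 3² = 9 ≡ 0 (mod 3), not 1.

(←) This fails: take N = 1. Then 1² = 1 ≡ 1 (mod 3), yet 1 ≡ 1 (mod 9), not 3.

(⇒) fails and (⇐) fails.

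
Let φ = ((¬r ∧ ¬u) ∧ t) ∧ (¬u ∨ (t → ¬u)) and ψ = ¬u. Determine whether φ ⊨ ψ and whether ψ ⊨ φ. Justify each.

Only the forward direction holds.

Forward direction. Assume the antecedent. If t is true, the antecedent forces (t = T, r = F, u = F), and ¬u holds there. If t is false, the antecedent cannot hold. Either way ¬u holds.

Converse. This fails. Under t = F, r = F, u = F, the left side is false but the right side is true.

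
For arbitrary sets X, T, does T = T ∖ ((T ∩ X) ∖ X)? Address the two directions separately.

Both inclusions hold.

(⟹) Let x ∈ T. Then either x ∈ T and x ∉ X; or x ∈ X ∩ T. In each case x ∈ T ∖ ((T ∩ X) ∖ X), so T ⊆ T ∖ ((T ∩ X) ∖ X).

(⟸) Let x ∈ T ∖ ((T ∩ X) ∖ X). Then either x ∈ T and x ∉ X; or x ∈ X ∩ T. In each case x ∈ T, so T ∖ ((T ∩ X) ∖ X) ⊆ T.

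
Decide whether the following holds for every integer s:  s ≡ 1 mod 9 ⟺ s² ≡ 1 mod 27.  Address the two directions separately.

(→) This fails: take s = 10. Then 10 ≡ 1 (mod 9), but 10² = 100 ≡ 19 (mod 27), not 1.

(←) This fails: take s = 26. Then 26² = 676 ≡ 1 (mod 27), yet 26 ≡ 8 (mod 9), not 1.

Both directions fail.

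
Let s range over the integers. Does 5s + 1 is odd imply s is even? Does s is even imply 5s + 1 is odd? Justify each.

Equivalent; both directions hold.

(⇒) Suppose 5s + 1 is odd. Since 5 is odd, 5s and s have the same parity, so 5s + 1 ≡ s + 1 (mod 2). As 1 is odd, 5s + 1 is odd exactly when s is even. Thus s is even.

(⇐) Conversely, suppose s is even; write s = 2j. Then 5s + 1 = 5·(2j) + 1 = 2·5j + 1, which is odd.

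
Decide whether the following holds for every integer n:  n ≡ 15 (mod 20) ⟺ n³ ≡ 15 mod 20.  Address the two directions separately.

Forward direction. Suppose n ≡ 15 (mod 20). Write n = 20j + 15. Then (20j + 15)³ = 8000j³ + 18000j² + 13500j + 3375 = 20(400j³ + 900j² + 675j + 168) + 15, so n³ ≡ 15 (mod 20).

Converse. Suppose n³ ≡ 15 (mod 20). The only residue r in {0, …, 19} with r³ ≡ 15 (mod 20) is r = 15, so n ≡ 15 (mod 20).

Equivalent; both directions hold.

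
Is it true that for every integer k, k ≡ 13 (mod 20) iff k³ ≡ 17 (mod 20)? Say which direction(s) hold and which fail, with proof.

(⟹) Suppose k ≡ 13 (mod 20). Write k = 20j + 13. Then (20j + 13)³ = 8000j³ + 15600j² + 10140j + 2197 = 20(400j³ + 780j² + 507j + 109) + 17, so k³ ≡ 17 (mod 20).

(⟸) Conversely, suppose k³ ≡ 17 (mod 20). The only residue r in {0, …, 19} with r³ ≡ 17 (mod 20) is r = 13, so k ≡ 13 (mod 20).

The biconditional holds.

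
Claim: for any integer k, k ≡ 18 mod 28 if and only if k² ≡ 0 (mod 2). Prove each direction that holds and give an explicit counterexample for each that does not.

(⟹) Suppose k ≡ 18 (mod 28). Then k² ≡ 18² = 324 (mod 28), and since 2 ∣ 28, also k² ≡ 0 (mod 2).

(⟸) This fails: take k = 0. Then 0² = 0 ≡ 0 (mod 2), yet 0 ≡ 0 (mod 28), not 18.

Only the forward direction holds.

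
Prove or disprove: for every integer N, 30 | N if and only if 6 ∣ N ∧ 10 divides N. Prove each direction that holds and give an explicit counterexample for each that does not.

The biconditional holds.

(⇐) Suppose 6 ∣ N and 10 ∣ N. Any common multiple of 6 and 10 is a multiple of their lcm; here lcm(6, 10) = 6·10/gcd(6, 10) = 60/2 = 30, so 30 ∣ N.

(⇒) If 30 ∣ N, write N = 30q. Since 30 = 5·6, N = 6·(5q), so 6 ∣ N; and since 30 = 3·10, N = 10·(3q), so 10 ∣ N.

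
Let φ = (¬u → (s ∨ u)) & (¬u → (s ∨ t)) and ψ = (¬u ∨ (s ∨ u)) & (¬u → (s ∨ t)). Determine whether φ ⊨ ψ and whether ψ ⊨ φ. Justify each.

Only the forward direction holds.

(⇐) This fails. Under u = F, s = F, t = T, the left side is false but the right side is true.

(⇒) Assume the antecedent. If u is true, the consequent reduces to true regardless of the other variables. If u is false, the antecedent forces (u = F, s = T, t = F) or (u = F, s = T, t = T), and the consequent holds there. Either way the consequent holds.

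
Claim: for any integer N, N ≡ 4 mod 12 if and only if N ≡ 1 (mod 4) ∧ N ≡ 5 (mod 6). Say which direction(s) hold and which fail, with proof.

Neither implication holds.

(⇒) This fails: N = 4 gives 4 ≡ 4 (mod 12) but 4 ≡ 0 (mod 4), so the conjunction on the right does not hold.

(⇐) This fails: N = 5 satisfies both congruences on the right (5 ≡ 1 mod 4 and 5 ≡ 5 mod 6) yet 5 ≡ 5 (mod 12), not 4.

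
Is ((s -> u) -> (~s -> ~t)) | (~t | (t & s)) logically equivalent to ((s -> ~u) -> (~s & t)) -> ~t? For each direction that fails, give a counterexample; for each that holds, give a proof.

(⇒) This fails. Under t = T, s = T, u = T, the left side is true but the right side is false.

(⇐) Assume the antecedent. If t is true, the antecedent forces (t = T, s = T, u = F), and the consequent holds there. If t is false, the consequent reduces to true regardless of the other variables. Either way the consequent holds.

Only the converse holds.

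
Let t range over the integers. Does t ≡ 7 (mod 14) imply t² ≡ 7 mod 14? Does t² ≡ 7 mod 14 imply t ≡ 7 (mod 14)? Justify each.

(⟸) Suppose t² ≡ 7 (mod 14). The only residue r in {0, …, 13} with r² ≡ 7 (mod 14) is r = 7, so t ≡ 7 (mod 14).

(⟹) Suppose t ≡ 7 (mod 14). Write t = 14j + 7. Then (14j + 7)² = 196j² + 196j + 49 = 14(14j² + 14j + 3) + 7, so t² ≡ 7 (mod 14).

Both directions hold; the statement is true.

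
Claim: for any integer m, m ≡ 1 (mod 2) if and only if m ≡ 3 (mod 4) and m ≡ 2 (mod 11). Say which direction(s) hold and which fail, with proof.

(→) This fails: m = 1 gives 1 ≡ 1 (mod 2) but 1 ≡ 1 (mod 4), so the conjunction on the right does not hold.

(←) Conversely, if m ≡ 3 (mod 4) and m ≡ 2 (mod 11), then by the Chinese remainder theorem m ≡ 35 (mod 44). Since 35 ≡ 1 (mod 2) and 2 ∣ 44, we get m ≡ 1 (mod 2).

Not equivalent: only (⇐) holds.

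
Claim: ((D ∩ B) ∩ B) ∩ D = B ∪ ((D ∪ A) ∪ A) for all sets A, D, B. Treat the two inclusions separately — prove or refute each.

Only the forward inclusion holds.

Forward inclusion. Let x ∈ ((D ∩ B) ∩ B) ∩ D. Then either x ∈ D ∩ B and x ∉ A; or x ∈ A ∩ D ∩ B. In each case x ∈ B ∪ ((D ∪ A) ∪ A), so ((D ∩ B) ∩ B) ∩ D ⊆ B ∪ ((D ∪ A) ∪ A).

Reverse inclusion. This inclusion fails. Take A = {1}, D = ∅, B = ∅; then 1 ∈ B ∪ ((D ∪ A) ∪ A) but 1 ∉ ((D ∩ B) ∩ B) ∩ D.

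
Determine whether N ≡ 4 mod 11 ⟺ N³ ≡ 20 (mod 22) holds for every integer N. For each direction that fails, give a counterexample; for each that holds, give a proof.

[⇒] This fails: take N = 15. Then 15 ≡ 4 (mod 11), but 15³ = 3375 ≡ 9 (mod 22), not 20.

[⇐] Conversely, the residues r modulo 22 with r³ ≡ 20 (mod 22) are exactly {4}, and each is ≡ 4 (mod 11).

The forward direction fails; the converse holds.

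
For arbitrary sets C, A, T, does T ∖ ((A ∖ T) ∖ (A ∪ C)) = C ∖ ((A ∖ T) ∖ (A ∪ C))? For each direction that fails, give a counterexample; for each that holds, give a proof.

Forward inclusion. This inclusion fails. Take C = ∅, A = ∅, T = {1}; then 1 ∈ T ∖ ((A ∖ T) ∖ (A ∪ C)) but 1 ∉ C ∖ ((A ∖ T) ∖ (A ∪ C)).

Reverse inclusion. This inclusion fails. Take C = {1}, A = ∅, T = ∅; then 1 ∈ C ∖ ((A ∖ T) ∖ (A ∪ C)) but 1 ∉ T ∖ ((A ∖ T) ∖ (A ∪ C)).

Neither inclusion holds.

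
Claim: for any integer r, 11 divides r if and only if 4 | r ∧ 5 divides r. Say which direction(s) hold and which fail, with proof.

[⇒] This fails: take r = 11. Certainly 11 ∣ 11, but 4 ∤ 11.

[⇐] This fails: take r = 20. Both 4 ∣ 20 and 5 ∣ 20, yet 20 is not a multiple of 11 (since 20 = 1·11 + 9), so 11 ∤ 20.

Both directions fail.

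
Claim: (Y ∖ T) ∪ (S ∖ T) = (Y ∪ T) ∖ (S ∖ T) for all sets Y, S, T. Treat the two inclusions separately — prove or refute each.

(⊆) fails and (⊇) fails.

Forward inclusion. This inclusion fails. Take Y = ∅, S = {1}, T = ∅; then 1 ∈ (Y ∖ T) ∪ (S ∖ T) but 1 ∉ (Y ∪ T) ∖ (S ∖ T).

Reverse inclusion. This inclusion fails. Take Y = ∅, S = ∅, T = {1}; then 1 ∈ (Y ∪ T) ∖ (S ∖ T) but 1 ∉ (Y ∖ T) ∪ (S ∖ T).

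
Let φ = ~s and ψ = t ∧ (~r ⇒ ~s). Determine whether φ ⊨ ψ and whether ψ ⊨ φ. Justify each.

(⟹) This fails. Under t = F, s = F, r = F, the left side is true but the right side is false.

(⟸) This fails. Under t = T, s = T, r = T, the left side is false but the right side is true.

Neither implication holds.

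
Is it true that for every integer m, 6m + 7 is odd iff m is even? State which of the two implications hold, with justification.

(→) This fails: take m = 1. Then 6m + 7 = 13, which is odd, yet m = 1 is odd, not even.

(←) Suppose m is even. Since 6 is even, 6m is even for every m, so 6m + 7 has the same parity as 7, which is odd. Hence 6m + 7 is odd.

(⇒) fails; (⇐) holds.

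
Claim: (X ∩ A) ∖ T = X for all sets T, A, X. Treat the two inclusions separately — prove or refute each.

(⊇) This inclusion fails. Take T = ∅, A = ∅, X = {1}; then 1 ∈ X but 1 ∉ (X ∩ A) ∖ T.

(⊆) Let x ∈ (X ∩ A) ∖ T. Then x ∈ A ∩ X and x ∉ T, from which x ∈ X.

(⊆) holds; (⊇) fails.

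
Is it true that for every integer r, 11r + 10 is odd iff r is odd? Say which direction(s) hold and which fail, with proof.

Equivalent; both directions hold.

[⇒] Suppose 11r + 10 is odd. Since 11 is odd, 11r and r have the same parity, so 11r + 10 ≡ r + 10 (mod 2). As 10 is even, 11r + 10 is odd exactly when r is odd. Thus r is odd.

[⇐] Conversely, suppose r is odd; write r = 2j + 1. Then 11r + 10 = 11·(2j + 1) + 10 = 2·11j + 21, which is odd.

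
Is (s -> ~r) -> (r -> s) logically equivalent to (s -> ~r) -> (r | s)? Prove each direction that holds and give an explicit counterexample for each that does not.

(⟹) This fails. Under s = F, r = F, the left side is true but the right side is false.

(⟸) This fails. Under s = F, r = T, the left side is false but the right side is true.

Both directions fail.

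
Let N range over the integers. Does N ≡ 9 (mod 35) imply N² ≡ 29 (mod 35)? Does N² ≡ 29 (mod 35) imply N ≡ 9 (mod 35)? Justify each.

Neither direction holds.

[⇒] This fails: take N = 9. Then 9 ≡ 9 (mod 35), but 9² = 81 ≡ 11 (mod 35), not 29.

[⇐] This fails: take N = 8. Then 8² = 64 ≡ 29 (mod 35), yet 8 ≡ 8 (mod 35), not 9.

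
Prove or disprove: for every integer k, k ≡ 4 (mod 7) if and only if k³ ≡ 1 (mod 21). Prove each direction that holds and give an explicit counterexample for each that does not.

Forward direction. This fails: take k = 11. Then 11 ≡ 4 (mod 7), but 11³ = 1331 ≡ 8 (mod 21), not 1.

Converse. This fails: take k = 1. Then 1³ = 1 ≡ 1 (mod 21), yet 1 ≡ 1 (mod 7), not 4.

Neither implication holds.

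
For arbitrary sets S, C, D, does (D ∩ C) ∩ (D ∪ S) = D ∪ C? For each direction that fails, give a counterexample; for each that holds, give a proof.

Only the forward inclusion holds.

Forward inclusion. Let x ∈ (D ∩ C) ∩ (D ∪ S). Then either x ∈ C ∩ D and x ∉ S; or x ∈ S ∩ C ∩ D. In each case x ∈ D ∪ C, so (D ∩ C) ∩ (D ∪ S) ⊆ D ∪ C.

Reverse inclusion. This inclusion fails. Take S = ∅, C = {1}, D = ∅; then 1 ∈ D ∪ C but 1 ∉ (D ∩ C) ∩ (D ∪ S).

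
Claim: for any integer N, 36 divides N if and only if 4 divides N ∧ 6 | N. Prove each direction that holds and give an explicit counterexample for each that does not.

(⇒) If 36 ∣ N, write N = 36q. Since 36 = 9·4, N = 4·(9q), so 4 ∣ N; and since 36 = 6·6, N = 6·(6q), so 6 ∣ N.

(⇐) This fails: take N = 12. Both 4 ∣ 12 and 6 ∣ 12, yet 12 is not a multiple of 36 (since 12 = 0·36 + 12), so 36 ∤ 12.

Only the forward direction holds.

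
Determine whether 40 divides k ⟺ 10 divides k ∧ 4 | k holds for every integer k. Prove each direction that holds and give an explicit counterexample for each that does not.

Forward direction. If 40 ∣ k, write k = 40q. Since 40 = 4·10, k = 10·(4q), so 10 ∣ k; and since 40 = 10·4, k = 4·(10q), so 4 ∣ k.

Converse. This fails: take k = 20. Both 10 ∣ 20 and 4 ∣ 20, yet 20 is not a multiple of 40 (since 20 = 0·40 + 20), so 40 ∤ 20.

Only the forward implication holds.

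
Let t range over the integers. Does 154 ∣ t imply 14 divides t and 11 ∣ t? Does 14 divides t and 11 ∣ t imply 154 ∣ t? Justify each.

The biconditional holds.

(⟹) If 154 ∣ t, write t = 154q. Since 154 = 11·14, t = 14·(11q), so 14 ∣ t; and since 154 = 14·11, t = 11·(14q), so 11 ∣ t.

(⟸) Suppose 14 ∣ t and 11 ∣ t. Any common multiple of 14 and 11 is a multiple of their lcm; here gcd(14, 11) = 1, so lcm(14, 11) = 14·11 = 154, so 154 ∣ t.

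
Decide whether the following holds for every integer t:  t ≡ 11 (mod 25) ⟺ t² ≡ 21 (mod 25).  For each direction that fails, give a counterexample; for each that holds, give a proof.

(→) Suppose t ≡ 11 (mod 25). Write t = 25j + 11. Then (25j + 11)² = 625j² + 550j + 121 = 25(25j² + 22j + 4) + 21, so t² ≡ 21 (mod 25).

(←) This fails: take t = 14. Then 14² = 196 ≡ 21 (mod 25), yet 14 ≡ 14 (mod 25), not 11.

Not equivalent: only (⇒) holds.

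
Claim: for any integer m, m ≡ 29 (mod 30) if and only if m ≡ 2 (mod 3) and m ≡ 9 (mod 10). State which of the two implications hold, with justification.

Both directions hold; the statement is true.

[⇒] Suppose m ≡ 29 (mod 30); write m = 30j + 29. Since 3 ∣ 30, reducing mod 3 gives m ≡ 29 ≡ 2 (mod 3); since 10 ∣ 30, reducing mod 10 gives m ≡ 29 ≡ 9 (mod 10).

[⇐] Conversely, if m ≡ 2 (mod 3) and m ≡ 9 (mod 10), then by the Chinese remainder theorem m ≡ 29 (mod 30). This is exactly m ≡ 29 (mod 30).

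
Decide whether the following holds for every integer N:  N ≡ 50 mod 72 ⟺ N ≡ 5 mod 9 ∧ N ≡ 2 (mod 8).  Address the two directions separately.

Equivalent; both directions hold.

Converse. If N ≡ 5 (mod 9) and N ≡ 2 (mod 8), then by the Chinese remainder theorem N ≡ 50 (mod 72). This is exactly N ≡ 50 (mod 72).

Forward direction. Suppose N ≡ 50 (mod 72); write N = 72j + 50. Since 9 ∣ 72, reducing mod 9 gives N ≡ 50 ≡ 5 (mod 9); since 8 ∣ 72, reducing mod 8 gives N ≡ 50 ≡ 2 (mod 8).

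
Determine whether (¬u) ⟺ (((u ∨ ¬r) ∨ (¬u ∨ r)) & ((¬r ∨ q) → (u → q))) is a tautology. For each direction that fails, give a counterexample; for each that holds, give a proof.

The forward direction holds; the converse fails.

(⇒) Assume the antecedent. If u is true, the antecedent cannot hold. If u is false, the consequent reduces to true regardless of the other variables. Either way the consequent holds.

(⇐) This fails. Under u = T, r = T, q = F, the left side is false but the right side is true.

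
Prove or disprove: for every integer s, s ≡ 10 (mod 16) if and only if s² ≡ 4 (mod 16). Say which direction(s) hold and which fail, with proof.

(⟸) This fails: take s = 2. Then 2² = 4 ≡ 4 (mod 16), yet 2 ≡ 2 (mod 16), not 10.

(⟹) Suppose s ≡ 10 (mod 16). Write s = 16j + 10. Then (16j + 10)² = 256j² + 320j + 100 = 16(16j² + 20j + 6) + 4, so s² ≡ 4 (mod 16).

Only the forward implication holds.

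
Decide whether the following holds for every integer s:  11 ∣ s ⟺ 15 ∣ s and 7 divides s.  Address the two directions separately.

Neither direction holds.

Forward direction. This fails: take s = 11. Certainly 11 ∣ 11, but 15 ∤ 11.

Converse. This fails: take s = 105. Both 15 ∣ 105 and 7 ∣ 105, yet 105 is not a multiple of 11 (since 105 = 9·11 + 6), so 11 ∤ 105.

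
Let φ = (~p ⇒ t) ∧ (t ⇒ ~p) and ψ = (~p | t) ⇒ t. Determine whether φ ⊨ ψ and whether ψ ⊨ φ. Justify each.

Only the forward direction holds.

(→) Assume the antecedent. If p is true, (~p | t) ⇒ t reduces to true regardless of the other variables. If p is false, the antecedent forces (p = F, t = T), and (~p | t) ⇒ t holds there. Either way (~p | t) ⇒ t holds.

(←) This fails. Under p = T, t = T, the left side is false but the right side is true.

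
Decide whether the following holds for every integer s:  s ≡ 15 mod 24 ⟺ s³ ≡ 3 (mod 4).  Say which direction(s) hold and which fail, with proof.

[⇐] This fails: take s = 3. Then 3³ = 27 ≡ 3 (mod 4), yet 3 ≡ 3 (mod 24), not 15.

[⇒] Suppose s ≡ 15 (mod 24). Then s³ ≡ 15³ = 3375 (mod 24), and since 4 ∣ 24, also s³ ≡ 3 (mod 4).

(⇒) holds; (⇐) fails.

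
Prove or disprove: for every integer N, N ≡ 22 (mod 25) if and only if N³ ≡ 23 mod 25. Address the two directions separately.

Both directions hold.

(→) Suppose N ≡ 22 (mod 25). Write N = 25j + 22. Then (25j + 22)³ = 15625j³ + 41250j² + 36300j + 10648 = 25(625j³ + 1650j² + 1452j + 425) + 23, so N³ ≡ 23 (mod 25).

(←) Conversely, suppose N³ ≡ 23 (mod 25). The only residue r in {0, …, 24} with r³ ≡ 23 (mod 25) is r = 22, so N ≡ 22 (mod 25).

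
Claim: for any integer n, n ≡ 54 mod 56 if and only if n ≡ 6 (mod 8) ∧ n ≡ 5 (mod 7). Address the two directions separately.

The biconditional holds.

Forward direction. Suppose n ≡ 54 (mod 56); write n = 56j + 54. Since 8 ∣ 56, reducing mod 8 gives n ≡ 54 ≡ 6 (mod 8); since 7 ∣ 56, reducing mod 7 gives n ≡ 54 ≡ 5 (mod 7).

Converse. If n ≡ 6 (mod 8) and n ≡ 5 (mod 7), then by the Chinese remainder theorem n ≡ 54 (mod 56). This is exactly n ≡ 54 (mod 56).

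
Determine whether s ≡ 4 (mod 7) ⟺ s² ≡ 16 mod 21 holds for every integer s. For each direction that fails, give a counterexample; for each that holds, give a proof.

Neither implication holds.

[⇒] This fails: take s = 18. Then 18 ≡ 4 (mod 7), but 18² = 324 ≡ 9 (mod 21), not 16.

[⇐] This fails: take s = 10. Then 10² = 100 ≡ 16 (mod 21), yet 10 ≡ 3 (mod 7), not 4.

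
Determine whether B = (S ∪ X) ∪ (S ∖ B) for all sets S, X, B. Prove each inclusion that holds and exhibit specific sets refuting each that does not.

(⟹) This inclusion fails. Take S = ∅, X = ∅, B = {1}; then 1 ∈ B but 1 ∉ (S ∪ X) ∪ (S ∖ B).

(⟸) This inclusion fails. Take S = {1}, X = ∅, B = ∅; then 1 ∈ (S ∪ X) ∪ (S ∖ B) but 1 ∉ B.

Neither inclusion holds.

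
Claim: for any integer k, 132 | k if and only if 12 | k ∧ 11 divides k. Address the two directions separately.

(⇐) Suppose 12 ∣ k and 11 ∣ k. Any common multiple of 12 and 11 is a multiple of their lcm; here gcd(12, 11) = 1, so lcm(12, 11) = 12·11 = 132, so 132 ∣ k.

(⇒) If 132 ∣ k, write k = 132q. Since 132 = 11·12, k = 12·(11q), so 12 ∣ k; and since 132 = 12·11, k = 11·(12q), so 11 ∣ k.

Both implications hold.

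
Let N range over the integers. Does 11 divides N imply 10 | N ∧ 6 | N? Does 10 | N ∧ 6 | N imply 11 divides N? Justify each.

(⇒) This fails: take N = 11. Certainly 11 ∣ 11, but 10 ∤ 11.

(⇐) This fails: take N = 30. Both 10 ∣ 30 and 6 ∣ 30, yet 30 is not a multiple of 11 (since 30 = 2·11 + 8), so 11 ∤ 30.

Neither direction holds.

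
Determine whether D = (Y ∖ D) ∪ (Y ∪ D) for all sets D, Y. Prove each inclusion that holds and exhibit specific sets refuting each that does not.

(⊇) This inclusion fails. Take D = ∅, Y = {1}; then 1 ∈ (Y ∖ D) ∪ (Y ∪ D) but 1 ∉ D.

(⊆) Let x ∈ D. Then either x ∈ D and x ∉ Y; or x ∈ D ∩ Y. In each case x ∈ (Y ∖ D) ∪ (Y ∪ D), so D ⊆ (Y ∖ D) ∪ (Y ∪ D).

(⊆) holds; (⊇) fails.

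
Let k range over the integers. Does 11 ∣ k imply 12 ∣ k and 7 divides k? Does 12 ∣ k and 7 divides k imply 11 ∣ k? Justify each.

Neither implication holds.

[⇒] This fails: take k = 11. Certainly 11 ∣ 11, but 12 ∤ 11.

[⇐] This fails: take k = 84. Both 12 ∣ 84 and 7 ∣ 84, yet 84 is not a multiple of 11 (since 84 = 7·11 + 7), so 11 ∤ 84.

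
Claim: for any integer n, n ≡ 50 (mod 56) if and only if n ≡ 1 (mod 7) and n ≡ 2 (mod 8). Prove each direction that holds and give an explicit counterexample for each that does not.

(⇒) Suppose n ≡ 50 (mod 56); write n = 56j + 50. Since 7 ∣ 56, reducing mod 7 gives n ≡ 50 ≡ 1 (mod 7); since 8 ∣ 56, reducing mod 8 gives n ≡ 50 ≡ 2 (mod 8).

(⇐) Conversely, if n ≡ 1 (mod 7) and n ≡ 2 (mod 8), then by the Chinese remainder theorem n ≡ 50 (mod 56). This is exactly n ≡ 50 (mod 56).

Both implications hold.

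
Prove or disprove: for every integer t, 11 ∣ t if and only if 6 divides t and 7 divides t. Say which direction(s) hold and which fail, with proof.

[⇒] This fails: take t = 11. Certainly 11 ∣ 11, but 6 ∤ 11.

[⇐] This fails: take t = 42. Both 6 ∣ 42 and 7 ∣ 42, yet 42 is not a multiple of 11 (since 42 = 3·11 + 9), so 11 ∤ 42.

Both directions fail.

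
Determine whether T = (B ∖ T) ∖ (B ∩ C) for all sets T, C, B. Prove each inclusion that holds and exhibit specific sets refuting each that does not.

Both inclusions fail.

(⊆) This inclusion fails. Take T = {1}, C = ∅, B = ∅; then 1 ∈ T but 1 ∉ (B ∖ T) ∖ (B ∩ C).

(⊇) This inclusion fails. Take T = ∅, C = ∅, B = {1}; then 1 ∈ (B ∖ T) ∖ (B ∩ C) but 1 ∉ T.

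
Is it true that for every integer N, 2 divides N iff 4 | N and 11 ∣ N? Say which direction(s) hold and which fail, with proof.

Not equivalent: only (⇐) holds.

(→) This fails: take N = 2. Certainly 2 ∣ 2, but 4 ∤ 2.

(←) Suppose 4 ∣ N and 11 ∣ N. Any common multiple of 4 and 11 is a multiple of their lcm; here gcd(4, 11) = 1, so lcm(4, 11) = 4·11 = 44, so 44 ∣ N. Since 2 ∣ 44, it follows that 2 ∣ N.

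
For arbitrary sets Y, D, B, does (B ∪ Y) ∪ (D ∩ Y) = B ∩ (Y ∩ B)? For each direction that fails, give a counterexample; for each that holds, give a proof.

(⊆) fails; (⊇) holds.

(⊆) This inclusion fails. Take Y = {1}, D = ∅, B = ∅; then 1 ∈ (B ∪ Y) ∪ (D ∩ Y) but 1 ∉ B ∩ (Y ∩ B).

(⊇) Let x ∈ B ∩ (Y ∩ B). Then either x ∈ Y ∩ B and x ∉ D; or x ∈ Y ∩ D ∩ B. In each case x ∈ (B ∪ Y) ∪ (D ∩ Y), so B ∩ (Y ∩ B) ⊆ (B ∪ Y) ∪ (D ∩ Y).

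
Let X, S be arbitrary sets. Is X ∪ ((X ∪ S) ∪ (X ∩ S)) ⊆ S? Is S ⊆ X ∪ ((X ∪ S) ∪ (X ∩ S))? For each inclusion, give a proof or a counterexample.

Forward inclusion. This inclusion fails. Take X = {1}, S = ∅; then 1 ∈ X ∪ ((X ∪ S) ∪ (X ∩ S)) but 1 ∉ S.

Reverse inclusion. Let x ∈ S. Then either x ∈ S and x ∉ X; or x ∈ X ∩ S. In each case x ∈ X ∪ ((X ∪ S) ∪ (X ∩ S)), so S ⊆ X ∪ ((X ∪ S) ∪ (X ∩ S)).

Only the reverse inclusion holds.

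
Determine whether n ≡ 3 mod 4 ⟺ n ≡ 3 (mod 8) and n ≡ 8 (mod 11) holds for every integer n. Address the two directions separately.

(⟹) This fails: n = 3 gives 3 ≡ 3 (mod 4) but 3 ≡ 3 (mod 11), so the conjunction on the right does not hold.

(⟸) Conversely, if n ≡ 3 (mod 8) and n ≡ 8 (mod 11), then by the Chinese remainder theorem n ≡ 19 (mod 88). Since 19 ≡ 3 (mod 4) and 4 ∣ 88, we get n ≡ 3 (mod 4).

Only the converse holds.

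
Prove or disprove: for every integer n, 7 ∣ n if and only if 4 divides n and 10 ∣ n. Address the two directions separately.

(⇒) fails and (⇐) fails.

(⟹) This fails: take n = 7. Certainly 7 ∣ 7, but 4 ∤ 7.

(⟸) This fails: take n = 20. Both 4 ∣ 20 and 10 ∣ 20, yet 20 is not a multiple of 7 (since 20 = 2·7 + 6), so 7 ∤ 20.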